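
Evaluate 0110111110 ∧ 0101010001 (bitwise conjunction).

AND: 1 only when both bits are 1
  0110111110
& 0101010001
------------
  0100010000
Decimal: 446 & 337 = 272



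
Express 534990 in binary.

Using repeated division by 2:
534990 ÷ 2 = 267495 remainder 0
267495 ÷ 2 = 133747 remainder 1
133747 ÷ 2 = 66873 remainder 1
66873 ÷ 2 = 33436 remainder 1
33436 ÷ 2 = 16718 remainder 0
16718 ÷ 2 = 8359 remainder 0
8359 ÷ 2 = 4179 remainder 1
4179 ÷ 2 = 2089 remainder 1
2089 ÷ 2 = 1044 remainder 1
1044 ÷ 2 = 522 remainder 0
522 ÷ 2 = 261 remainder 0
261 ÷ 2 = 130 remainder 1
130 ÷ 2 = 65 remainder 0
65 ÷ 2 = 32 remainder 1
32 ÷ 2 = 16 remainder 0
16 ÷ 2 = 8 remainder 0
8 ÷ 2 = 4 remainder 0
4 ÷ 2 = 2 remainder 0
2 ÷ 2 = 1 remainder 0
1 ÷ 2 = 0 remainder 1
Reading remainders bottom to top: 10000010100111001110



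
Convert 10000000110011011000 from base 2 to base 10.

Sum of powers of 2 for each 1-bit:
2^3 + 2^4 + 2^6 + 2^7 + 2^10 + 2^11 + 2^19
= 8 + 16 + 64 + 128 + 1024 + 2048 + 524288
= 527576



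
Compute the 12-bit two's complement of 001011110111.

Original: 001011110111
Step 1 - Invert all bits: 110100001000
Step 2 - Add 1: 110100001001
Verification: 001011110111 + 110100001001 = 1000000000000; discarding the end carry (carry out of the top bit) leaves the 12-bit value 000000000000, as required for x + (-x)



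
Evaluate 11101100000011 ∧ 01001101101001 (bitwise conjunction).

AND: 1 only when both bits are 1
  11101100000011
& 01001101101001
----------------
  01001100000001
Decimal: 15107 & 4969 = 4865



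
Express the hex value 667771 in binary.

Convert each hex digit to 4 bits:
  6 = 0110
  6 = 0110
  7 = 0111
  7 = 0111
  7 = 0111
  1 = 0001
Concatenate: 011001100111011101110001



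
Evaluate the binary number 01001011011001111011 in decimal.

Sum of powers of 2 for each 1-bit:
2^0 + 2^1 + 2^3 + 2^4 + 2^5 + 2^6 + 2^9 + 2^10 + 2^12 + 2^13 + 2^15 + 2^18
= 1 + 2 + 8 + 16 + 32 + 64 + 512 + 1024 + 4096 + 8192 + 32768 + 262144
= 308859



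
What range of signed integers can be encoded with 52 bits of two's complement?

For 52-bit two's complement:
Minimum: -2^51 = -2251799813685248
Maximum: 2^51 - 1 = 2251799813685247



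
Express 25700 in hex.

Using repeated division by 16 (digits 10–15 are A–F):
25700 ÷ 16 = 1606 remainder 4
1606 ÷ 16 = 100 remainder 6
100 ÷ 16 = 6 remainder 4
6 ÷ 16 = 0 remainder 6
Reading remainders bottom to top: 6464



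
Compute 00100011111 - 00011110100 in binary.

Method 1 - Direct subtraction (column by column from the right: bit − bit − borrow-in; if negative, add 2 and borrow 1 from the next column):
borrow: 00111000000
        00100011111
-       00011110100
-------------------
        00000101011

Method 2 - Add two's complement:
Two's complement of 00011110100: invert → 11100001011, add 1 → 11100001100
  00100011111
+ 11100001100
-------------
 100000101011  (end carry out of the top bit = 1)
Discarding the end carry: 00000101011
Decimal check:
  00100011111 = 256 + 16 + 8 + 4 + 2 + 1 = 287
  00011110100 = 128 + 64 + 32 + 16 + 4 = 244
  287 - 244 = 43, and 00000101011 = 32 + 8 + 2 + 1 = 43 ✓



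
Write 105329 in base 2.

Using repeated division by 2:
105329 ÷ 2 = 52664 remainder 1
52664 ÷ 2 = 26332 remainder 0
26332 ÷ 2 = 13166 remainder 0
13166 ÷ 2 = 6583 remainder 0
6583 ÷ 2 = 3291 remainder 1
3291 ÷ 2 = 1645 remainder 1
1645 ÷ 2 = 822 remainder 1
822 ÷ 2 = 411 remainder 0
411 ÷ 2 = 205 remainder 1
205 ÷ 2 = 102 remainder 1
102 ÷ 2 = 51 remainder 0
51 ÷ 2 = 25 remainder 1
25 ÷ 2 = 12 remainder 1
12 ÷ 2 = 6 remainder 0
6 ÷ 2 = 3 remainder 0
3 ÷ 2 = 1 remainder 1
1 ÷ 2 = 0 remainder 1
Reading remainders bottom to top: 11001101101110001



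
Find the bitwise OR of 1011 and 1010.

OR: 1 when either bit is 1
  1011
| 1010
------
  1011
Decimal: 11 | 10 = 11



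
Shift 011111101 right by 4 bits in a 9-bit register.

Original: 011111101 (decimal 253)
Shift right by 4 positions
Drop the 4 low bits; fill with zeros on the left
Result: 000001111 (decimal 15)
Equivalent: 253 >> 4 = 253 ÷ 2^4 = 15



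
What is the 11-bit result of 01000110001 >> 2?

Original: 01000110001 (decimal 561)
Shift right by 2 positions
Drop the 2 low bits; fill with zeros on the left
Result: 00010001100 (decimal 140)
Equivalent: 561 >> 2 = 561 ÷ 2^2 = 140



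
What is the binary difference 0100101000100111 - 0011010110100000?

Method 1 - Direct subtraction (column by column from the right: bit − bit − borrow-in; if negative, add 2 and borrow 1 from the next column):
borrow: 0110101100000000
        0100101000100111
-       0011010110100000
------------------------
        0001010010000111

Method 2 - Add two's complement:
Two's complement of 0011010110100000: invert → 1100101001011111, add 1 → 1100101001100000
  0100101000100111
+ 1100101001100000
------------------
 10001010010000111  (end carry out of the top bit = 1)
Discarding the end carry: 0001010010000111
Decimal check:
  0100101000100111 = 16384 + 2048 + 512 + 32 + 4 + 2 + 1 = 18983
  0011010110100000 = 8192 + 4096 + 1024 + 256 + 128 + 32 = 13728
  18983 - 13728 = 5255, and 0001010010000111 = 4096 + 1024 + 128 + 4 + 2 + 1 = 5255 ✓



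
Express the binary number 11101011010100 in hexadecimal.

Group into 4-bit nibbles from right:
  0011 = 3
  1010 = A
  1101 = D
  0100 = 4
Result: 3AD4



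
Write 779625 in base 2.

Using repeated division by 2:
779625 ÷ 2 = 389812 remainder 1
389812 ÷ 2 = 194906 remainder 0
194906 ÷ 2 = 97453 remainder 0
97453 ÷ 2 = 48726 remainder 1
48726 ÷ 2 = 24363 remainder 0
24363 ÷ 2 = 12181 remainder 1
12181 ÷ 2 = 6090 remainder 1
6090 ÷ 2 = 3045 remainder 0
3045 ÷ 2 = 1522 remainder 1
1522 ÷ 2 = 761 remainder 0
761 ÷ 2 = 380 remainder 1
380 ÷ 2 = 190 remainder 0
190 ÷ 2 = 95 remainder 0
95 ÷ 2 = 47 remainder 1
47 ÷ 2 = 23 remainder 1
23 ÷ 2 = 11 remainder 1
11 ÷ 2 = 5 remainder 1
5 ÷ 2 = 2 remainder 1
2 ÷ 2 = 1 remainder 0
1 ÷ 2 = 0 remainder 1
Reading remainders bottom to top: 10111110010101101001



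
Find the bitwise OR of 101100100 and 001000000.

OR: 1 when either bit is 1
  101100100
| 001000000
-----------
  101100100
Decimal: 356 | 64 = 356



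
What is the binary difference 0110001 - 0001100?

Method 1 - Direct subtraction (column by column from the right: bit − bit − borrow-in; if negative, add 2 and borrow 1 from the next column):
borrow: 0011000
        0110001
-       0001100
---------------
        0100101

Method 2 - Add two's complement:
Two's complement of 0001100: invert → 1110011, add 1 → 1110100
  0110001
+ 1110100
---------
 10100101  (end carry out of the top bit = 1)
Discarding the end carry: 0100101
Decimal check:
  0110001 = 32 + 16 + 1 = 49
  0001100 = 8 + 4 = 12
  49 - 12 = 37, and 0100101 = 32 + 4 + 1 = 37 ✓



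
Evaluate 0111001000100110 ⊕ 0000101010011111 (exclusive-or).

XOR: 1 when bits differ
  0111001000100110
^ 0000101010011111
------------------
  0111100010111001
Decimal: 29222 ^ 2719 = 30905



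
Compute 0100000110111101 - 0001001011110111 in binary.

Method 1 - Direct subtraction (column by column from the right: bit − bit − borrow-in; if negative, add 2 and borrow 1 from the next column):
borrow: 0111110110001100
        0100000110111101
-       0001001011110111
------------------------
        0010111011000110

Method 2 - Add two's complement:
Two's complement of 0001001011110111: invert → 1110110100001000, add 1 → 1110110100001001
  0100000110111101
+ 1110110100001001
------------------
 10010111011000110  (end carry out of the top bit = 1)
Discarding the end carry: 0010111011000110
Decimal check:
  0100000110111101 = 16384 + 256 + 128 + 32 + 16 + 8 + 4 + 1 = 16829
  0001001011110111 = 4096 + 512 + 128 + 64 + 32 + 16 + 4 + 2 + 1 = 4855
  16829 - 4855 = 11974, and 0010111011000110 = 8192 + 2048 + 1024 + 512 + 128 + 64 + 4 + 2 = 11974 ✓



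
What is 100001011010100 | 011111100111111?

OR: 1 when either bit is 1
  100001011010100
| 011111100111111
-----------------
  111111111111111
Decimal: 17108 | 16191 = 32767



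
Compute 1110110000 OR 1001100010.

OR: 1 when either bit is 1
  1110110000
| 1001100010
------------
  1111110010
Decimal: 944 | 610 = 1010



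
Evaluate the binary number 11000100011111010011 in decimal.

Sum of powers of 2 for each 1-bit:
2^0 + 2^1 + 2^4 + 2^6 + 2^7 + 2^8 + 2^9 + 2^10 + 2^14 + 2^18 + 2^19
= 1 + 2 + 16 + 64 + 128 + 256 + 512 + 1024 + 16384 + 262144 + 524288
= 804819



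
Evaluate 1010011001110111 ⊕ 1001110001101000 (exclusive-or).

XOR: 1 when bits differ
  1010011001110111
^ 1001110001101000
------------------
  0011101000011111
Decimal: 42615 ^ 40040 = 14879



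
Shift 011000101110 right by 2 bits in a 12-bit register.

Original: 011000101110 (decimal 1582)
Shift right by 2 positions
Drop the 2 low bits; fill with zeros on the left
Result: 000110001011 (decimal 395)
Equivalent: 1582 >> 2 = 1582 ÷ 2^2 = 395



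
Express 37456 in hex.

Using repeated division by 16 (digits 10–15 are A–F):
37456 ÷ 16 = 2341 remainder 0
2341 ÷ 16 = 146 remainder 5
146 ÷ 16 = 9 remainder 2
9 ÷ 16 = 0 remainder 9
Reading remainders bottom to top: 9250



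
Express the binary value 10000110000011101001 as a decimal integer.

Sum of powers of 2 for each 1-bit:
2^0 + 2^3 + 2^5 + 2^6 + 2^7 + 2^13 + 2^14 + 2^19
= 1 + 8 + 32 + 64 + 128 + 8192 + 16384 + 524288
= 549097



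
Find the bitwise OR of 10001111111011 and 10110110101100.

OR: 1 when either bit is 1
  10001111111011
| 10110110101100
----------------
  10111111111111
Decimal: 9211 | 11692 = 12287



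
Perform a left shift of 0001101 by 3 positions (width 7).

Original: 0001101 (decimal 13)
Shift left by 3 positions
Append 3 zeros on the right
Result: 1101000 (decimal 104)
Equivalent: 13 << 3 = 13 × 2^3 = 104



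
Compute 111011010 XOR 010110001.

XOR: 1 when bits differ
  111011010
^ 010110001
-----------
  101101011
Decimal: 474 ^ 177 = 363



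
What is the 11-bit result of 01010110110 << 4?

Original: 01010110110 (decimal 694)
Shift left by 4 positions
Append 4 zeros on the right and drop the 4 high bits that overflow the 11-bit width
Result: 01101100000 (decimal 864)
Equivalent: 694 << 4 = 694 × 2^4 = 11104, truncated to 11 bits = 864



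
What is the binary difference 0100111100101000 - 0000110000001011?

Method 1 - Direct subtraction (column by column from the right: bit − bit − borrow-in; if negative, add 2 and borrow 1 from the next column):
borrow: 0000000000111110
        0100111100101000
-       0000110000001011
------------------------
        0100001100011101

Method 2 - Add two's complement:
Two's complement of 0000110000001011: invert → 1111001111110100, add 1 → 1111001111110101
  0100111100101000
+ 1111001111110101
------------------
 10100001100011101  (end carry out of the top bit = 1)
Discarding the end carry: 0100001100011101
Decimal check:
  0100111100101000 = 16384 + 2048 + 1024 + 512 + 256 + 32 + 8 = 20264
  0000110000001011 = 2048 + 1024 + 8 + 2 + 1 = 3083
  20264 - 3083 = 17181, and 0100001100011101 = 16384 + 512 + 256 + 16 + 8 + 4 + 1 = 17181 ✓



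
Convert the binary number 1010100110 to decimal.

Sum of powers of 2 for each 1-bit:
2^1 + 2^2 + 2^5 + 2^7 + 2^9
= 2 + 4 + 32 + 128 + 512
= 678



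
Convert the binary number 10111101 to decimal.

Sum of powers of 2 for each 1-bit:
2^0 + 2^2 + 2^3 + 2^4 + 2^5 + 2^7
= 1 + 4 + 8 + 16 + 32 + 128
= 189



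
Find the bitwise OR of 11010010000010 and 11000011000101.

OR: 1 when either bit is 1
  11010010000010
| 11000011000101
----------------
  11010011000111
Decimal: 13442 | 12485 = 13511



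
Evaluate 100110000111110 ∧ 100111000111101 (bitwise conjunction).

AND: 1 only when both bits are 1
  100110000111110
& 100111000111101
-----------------
  100110000111100
Decimal: 19518 & 20029 = 19516



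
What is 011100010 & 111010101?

AND: 1 only when both bits are 1
  011100010
& 111010101
-----------
  011000000
Decimal: 226 & 469 = 192



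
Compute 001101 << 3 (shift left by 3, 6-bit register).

Original: 001101 (decimal 13)
Shift left by 3 positions
Append 3 zeros on the right and drop the 3 high bits that overflow the 6-bit width
Result: 101000 (decimal 40)
Equivalent: 13 << 3 = 13 × 2^3 = 104, truncated to 6 bits = 40



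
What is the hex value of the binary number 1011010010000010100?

Group into 4-bit nibbles from right:
  0101 = 5
  1010 = A
  0100 = 4
  0001 = 1
  0100 = 4
Result: 5A414



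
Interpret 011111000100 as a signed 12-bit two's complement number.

Binary: 011111000100
Sign bit: 0 (non-negative)
Read directly as an unsigned value:
011111000100 = 1024 + 512 + 256 + 128 + 64 + 4 = 1988
Value: 1988



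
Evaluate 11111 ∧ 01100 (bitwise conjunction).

AND: 1 only when both bits are 1
  11111
& 01100
-------
  01100
Decimal: 31 & 12 = 12



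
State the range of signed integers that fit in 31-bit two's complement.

For 31-bit two's complement:
Minimum: -2^30 = -1073741824
Maximum: 2^30 - 1 = 1073741823



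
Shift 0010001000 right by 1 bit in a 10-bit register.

Original: 0010001000 (decimal 136)
Shift right by 1 position
Drop the 1 low bit; fill with zero on the left
Result: 0001000100 (decimal 68)
Equivalent: 136 >> 1 = 136 ÷ 2^1 = 68



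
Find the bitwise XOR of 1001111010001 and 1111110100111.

XOR: 1 when bits differ
  1001111010001
^ 1111110100111
---------------
  0110001110110
Decimal: 5073 ^ 8103 = 3190



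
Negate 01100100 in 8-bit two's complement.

Original: 01100100
Step 1 - Invert all bits: 10011011
Step 2 - Add 1: 10011100
Verification: 01100100 + 10011100 = 100000000; discarding the end carry (carry out of the top bit) leaves the 8-bit value 00000000, as required for x + (-x)



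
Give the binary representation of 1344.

Using repeated division by 2:
1344 ÷ 2 = 672 remainder 0
672 ÷ 2 = 336 remainder 0
336 ÷ 2 = 168 remainder 0
168 ÷ 2 = 84 remainder 0
84 ÷ 2 = 42 remainder 0
42 ÷ 2 = 21 remainder 0
21 ÷ 2 = 10 remainder 1
10 ÷ 2 = 5 remainder 0
5 ÷ 2 = 2 remainder 1
2 ÷ 2 = 1 remainder 0
1 ÷ 2 = 0 remainder 1
Reading remainders bottom to top: 10101000000



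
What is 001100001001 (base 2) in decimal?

Sum of powers of 2 for each 1-bit:
2^0 + 2^3 + 2^8 + 2^9
= 1 + 8 + 256 + 512
= 777



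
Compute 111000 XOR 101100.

XOR: 1 when bits differ
  111000
^ 101100
--------
  010100
Decimal: 56 ^ 44 = 20



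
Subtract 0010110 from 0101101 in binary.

Method 1 - Direct subtraction (column by column from the right: bit − bit − borrow-in; if negative, add 2 and borrow 1 from the next column):
borrow: 0101100
        0101101
-       0010110
---------------
        0010111

Method 2 - Add two's complement:
Two's complement of 0010110: invert → 1101001, add 1 → 1101010
  0101101
+ 1101010
---------
 10010111  (end carry out of the top bit = 1)
Discarding the end carry: 0010111
Decimal check:
  0101101 = 32 + 8 + 4 + 1 = 45
  0010110 = 16 + 4 + 2 = 22
  45 - 22 = 23, and 0010111 = 16 + 4 + 2 + 1 = 23 ✓



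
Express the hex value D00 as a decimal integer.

Expand by place value (powers of 16):
Digit values: D = 13
D00 = 13 × 16^2 + 0 × 16^1 + 0 × 16^0
= 13 × 256 + 0 × 16 + 0 × 1
= 3328 + 0 + 0
= 3328



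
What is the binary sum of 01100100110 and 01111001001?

Add column by column from the right: bit + bit + carry-in; write the sum mod 2, carry 1 when the sum is 2 or 3.
carry:  11000000000
        01100100110
+       01111001001
-------------------
       011011101111
(the carry out of the leftmost column, 0, becomes the leading bit)
Decimal check:
  01100100110 = 512 + 256 + 32 + 4 + 2 = 806
  01111001001 = 512 + 256 + 128 + 64 + 8 + 1 = 969
  806 + 969 = 1775, and 011011101111 = 1024 + 512 + 128 + 64 + 32 + 8 + 4 + 2 + 1 = 1775 ✓



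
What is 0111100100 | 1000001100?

OR: 1 when either bit is 1
  0111100100
| 1000001100
------------
  1111101100
Decimal: 484 | 524 = 1004



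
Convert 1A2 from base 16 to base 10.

Expand by place value (powers of 16):
Digit values: A = 10
1A2 = 1 × 16^2 + 10 × 16^1 + 2 × 16^0
= 1 × 256 + 10 × 16 + 2 × 1
= 256 + 160 + 2
= 418



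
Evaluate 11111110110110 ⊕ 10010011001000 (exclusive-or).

XOR: 1 when bits differ
  11111110110110
^ 10010011001000
----------------
  01101101111110
Decimal: 16310 ^ 9416 = 7038



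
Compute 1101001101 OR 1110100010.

OR: 1 when either bit is 1
  1101001101
| 1110100010
------------
  1111101111
Decimal: 845 | 930 = 1007



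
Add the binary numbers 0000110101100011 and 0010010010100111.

Add column by column from the right: bit + bit + carry-in; write the sum mod 2, carry 1 when the sum is 2 or 3.
carry:  0001101111001110
        0000110101100011
+       0010010010100111
------------------------
       00011001000001010
(the carry out of the leftmost column, 0, becomes the leading bit)
Decimal check:
  0000110101100011 = 2048 + 1024 + 256 + 64 + 32 + 2 + 1 = 3427
  0010010010100111 = 8192 + 1024 + 128 + 32 + 4 + 2 + 1 = 9383
  3427 + 9383 = 12810, and 00011001000001010 = 8192 + 4096 + 512 + 8 + 2 = 12810 ✓



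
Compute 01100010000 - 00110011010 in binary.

Method 1 - Direct subtraction (column by column from the right: bit − bit − borrow-in; if negative, add 2 and borrow 1 from the next column):
borrow: 01111111100
        01100010000
-       00110011010
-------------------
        00101110110

Method 2 - Add two's complement:
Two's complement of 00110011010: invert → 11001100101, add 1 → 11001100110
  01100010000
+ 11001100110
-------------
 100101110110  (end carry out of the top bit = 1)
Discarding the end carry: 00101110110
Decimal check:
  01100010000 = 512 + 256 + 16 = 784
  00110011010 = 256 + 128 + 16 + 8 + 2 = 410
  784 - 410 = 374, and 00101110110 = 256 + 64 + 32 + 16 + 4 + 2 = 374 ✓



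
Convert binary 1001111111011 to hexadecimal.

Group into 4-bit nibbles from right:
  0001 = 1
  0011 = 3
  1111 = F
  1011 = B
Result: 13FB



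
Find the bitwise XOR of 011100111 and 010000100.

XOR: 1 when bits differ
  011100111
^ 010000100
-----------
  001100011
Decimal: 231 ^ 132 = 99



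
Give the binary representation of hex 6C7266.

Convert each hex digit to 4 bits:
  6 = 0110
  C = 1100
  7 = 0111
  2 = 0010
  6 = 0110
  6 = 0110
Concatenate: 011011000111001001100110



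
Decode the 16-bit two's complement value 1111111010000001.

Binary: 1111111010000001
Sign bit: 1 (negative)
Invert: 0000000101111110
Add 1:  0000000101111111
Magnitude: 0000000101111111 = 256 + 64 + 32 + 16 + 8 + 4 + 2 + 1 = 383
Value: -383



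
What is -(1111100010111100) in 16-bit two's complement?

Original (sign bit 1, negative): 1111100010111100
Step 1 - Invert all bits: 0000011101000011
Step 2 - Add 1: 0000011101000100
Verification: 1111100010111100 + 0000011101000100 = 10000000000000000; discarding the end carry (carry out of the top bit) leaves the 16-bit value 0000000000000000, as required for x + (-x)



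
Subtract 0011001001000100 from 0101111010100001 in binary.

Method 1 - Direct subtraction (column by column from the right: bit − bit − borrow-in; if negative, add 2 and borrow 1 from the next column):
borrow: 0100000010111000
        0101111010100001
-       0011001001000100
------------------------
        0010110001011101

Method 2 - Add two's complement:
Two's complement of 0011001001000100: invert → 1100110110111011, add 1 → 1100110110111100
  0101111010100001
+ 1100110110111100
------------------
 10010110001011101  (end carry out of the top bit = 1)
Discarding the end carry: 0010110001011101
Decimal check:
  0101111010100001 = 16384 + 4096 + 2048 + 1024 + 512 + 128 + 32 + 1 = 24225
  0011001001000100 = 8192 + 4096 + 512 + 64 + 4 = 12868
  24225 - 12868 = 11357, and 0010110001011101 = 8192 + 2048 + 1024 + 64 + 16 + 8 + 4 + 1 = 11357 ✓



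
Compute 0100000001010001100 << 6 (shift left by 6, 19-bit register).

Original: 0100000001010001100 (decimal 131724)
Shift left by 6 positions
Append 6 zeros on the right and drop the 6 high bits that overflow the 19-bit width
Result: 0001010001100000000 (decimal 41728)
Equivalent: 131724 << 6 = 131724 × 2^6 = 8430336, truncated to 19 bits = 41728



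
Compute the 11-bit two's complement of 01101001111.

Original: 01101001111
Step 1 - Invert all bits: 10010110000
Step 2 - Add 1: 10010110001
Verification: 01101001111 + 10010110001 = 100000000000; discarding the end carry (carry out of the top bit) leaves the 11-bit value 00000000000, as required for x + (-x)



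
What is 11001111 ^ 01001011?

XOR: 1 when bits differ
  11001111
^ 01001011
----------
  10000100
Decimal: 207 ^ 75 = 132



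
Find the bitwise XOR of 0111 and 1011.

XOR: 1 when bits differ
  0111
^ 1011
------
  1100
Decimal: 7 ^ 11 = 12



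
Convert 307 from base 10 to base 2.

Using repeated division by 2:
307 ÷ 2 = 153 remainder 1
153 ÷ 2 = 76 remainder 1
76 ÷ 2 = 38 remainder 0
38 ÷ 2 = 19 remainder 0
19 ÷ 2 = 9 remainder 1
9 ÷ 2 = 4 remainder 1
4 ÷ 2 = 2 remainder 0
2 ÷ 2 = 1 remainder 0
1 ÷ 2 = 0 remainder 1
Reading remainders bottom to top: 100110011



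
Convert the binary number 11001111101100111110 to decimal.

Sum of powers of 2 for each 1-bit:
2^1 + 2^2 + 2^3 + 2^4 + 2^5 + 2^8 + 2^9 + 2^11 + 2^12 + 2^13 + 2^14 + 2^15 + 2^18 + 2^19
= 2 + 4 + 8 + 16 + 32 + 256 + 512 + 2048 + 4096 + 8192 + 16384 + 32768 + 262144 + 524288
= 850750



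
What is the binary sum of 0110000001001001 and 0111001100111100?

Add column by column from the right: bit + bit + carry-in; write the sum mod 2, carry 1 when the sum is 2 or 3.
carry:  1100000011110000
        0110000001001001
+       0111001100111100
------------------------
       01101001110000101
(the carry out of the leftmost column, 0, becomes the leading bit)
Decimal check:
  0110000001001001 = 16384 + 8192 + 64 + 8 + 1 = 24649
  0111001100111100 = 16384 + 8192 + 4096 + 512 + 256 + 32 + 16 + 8 + 4 = 29500
  24649 + 29500 = 54149, and 01101001110000101 = 32768 + 16384 + 4096 + 512 + 256 + 128 + 4 + 1 = 54149 ✓



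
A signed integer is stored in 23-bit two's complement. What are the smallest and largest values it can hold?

For 23-bit two's complement:
Minimum: -2^22 = -4194304
Maximum: 2^22 - 1 = 4194303



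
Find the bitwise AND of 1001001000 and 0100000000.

AND: 1 only when both bits are 1
  1001001000
& 0100000000
------------
  0000000000
Decimal: 584 & 256 = 0



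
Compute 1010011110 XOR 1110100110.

XOR: 1 when bits differ
  1010011110
^ 1110100110
------------
  0100111000
Decimal: 670 ^ 934 = 312



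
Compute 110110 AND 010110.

AND: 1 only when both bits are 1
  110110
& 010110
--------
  010110
Decimal: 54 & 22 = 22



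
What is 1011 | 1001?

OR: 1 when either bit is 1
  1011
| 1001
------
  1011
Decimal: 11 | 9 = 11



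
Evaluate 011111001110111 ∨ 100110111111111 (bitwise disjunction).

OR: 1 when either bit is 1
  011111001110111
| 100110111111111
-----------------
  111111111111111
Decimal: 15991 | 19967 = 32767



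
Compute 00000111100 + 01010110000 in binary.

Add column by column from the right: bit + bit + carry-in; write the sum mod 2, carry 1 when the sum is 2 or 3.
carry:  00001100000
        00000111100
+       01010110000
-------------------
       001011101100
(the carry out of the leftmost column, 0, becomes the leading bit)
Decimal check:
  00000111100 = 32 + 16 + 8 + 4 = 60
  01010110000 = 512 + 128 + 32 + 16 = 688
  60 + 688 = 748, and 001011101100 = 512 + 128 + 64 + 32 + 8 + 4 = 748 ✓



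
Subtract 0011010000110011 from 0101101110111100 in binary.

Method 1 - Direct subtraction (column by column from the right: bit − bit − borrow-in; if negative, add 2 and borrow 1 from the next column):
borrow: 0100100000000110
        0101101110111100
-       0011010000110011
------------------------
        0010011110001001

Method 2 - Add two's complement:
Two's complement of 0011010000110011: invert → 1100101111001100, add 1 → 1100101111001101
  0101101110111100
+ 1100101111001101
------------------
 10010011110001001  (end carry out of the top bit = 1)
Discarding the end carry: 0010011110001001
Decimal check:
  0101101110111100 = 16384 + 4096 + 2048 + 512 + 256 + 128 + 32 + 16 + 8 + 4 = 23484
  0011010000110011 = 8192 + 4096 + 1024 + 32 + 16 + 2 + 1 = 13363
  23484 - 13363 = 10121, and 0010011110001001 = 8192 + 1024 + 512 + 256 + 128 + 8 + 1 = 10121 ✓



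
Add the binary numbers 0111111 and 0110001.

Add column by column from the right: bit + bit + carry-in; write the sum mod 2, carry 1 when the sum is 2 or 3.
carry:  1111110
        0111111
+       0110001
---------------
       01110000
(the carry out of the leftmost column, 0, becomes the leading bit)
Decimal check:
  0111111 = 32 + 16 + 8 + 4 + 2 + 1 = 63
  0110001 = 32 + 16 + 1 = 49
  63 + 49 = 112, and 01110000 = 64 + 32 + 16 = 112 ✓



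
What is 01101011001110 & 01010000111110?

AND: 1 only when both bits are 1
  01101011001110
& 01010000111110
----------------
  01000000001110
Decimal: 6862 & 5182 = 4110



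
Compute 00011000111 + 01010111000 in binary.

Add column by column from the right: bit + bit + carry-in; write the sum mod 2, carry 1 when the sum is 2 or 3.
carry:  00100000000
        00011000111
+       01010111000
-------------------
       001101111111
(the carry out of the leftmost column, 0, becomes the leading bit)
Decimal check:
  00011000111 = 128 + 64 + 4 + 2 + 1 = 199
  01010111000 = 512 + 128 + 32 + 16 + 8 = 696
  199 + 696 = 895, and 001101111111 = 512 + 256 + 64 + 32 + 16 + 8 + 4 + 2 + 1 = 895 ✓



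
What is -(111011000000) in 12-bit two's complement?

Original (sign bit 1, negative): 111011000000
Step 1 - Invert all bits: 000100111111
Step 2 - Add 1: 000101000000
Verification: 111011000000 + 000101000000 = 1000000000000; discarding the end carry (carry out of the top bit) leaves the 12-bit value 000000000000, as required for x + (-x)



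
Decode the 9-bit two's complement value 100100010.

Binary: 100100010
Sign bit: 1 (negative)
Invert: 011011101
Add 1:  011011110
Magnitude: 011011110 = 128 + 64 + 16 + 8 + 4 + 2 = 222
Value: -222



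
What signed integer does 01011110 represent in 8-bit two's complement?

Binary: 01011110
Sign bit: 0 (non-negative)
Read directly as an unsigned value:
01011110 = 64 + 16 + 8 + 4 + 2 = 94
Value: 94



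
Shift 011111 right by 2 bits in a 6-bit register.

Original: 011111 (decimal 31)
Shift right by 2 positions
Drop the 2 low bits; fill with zeros on the left
Result: 000111 (decimal 7)
Equivalent: 31 >> 2 = 31 ÷ 2^2 = 7



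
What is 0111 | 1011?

OR: 1 when either bit is 1
  0111
| 1011
------
  1111
Decimal: 7 | 11 = 15



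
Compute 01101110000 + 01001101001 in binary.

Add column by column from the right: bit + bit + carry-in; write the sum mod 2, carry 1 when the sum is 2 or 3.
carry:  10011000000
        01101110000
+       01001101001
-------------------
       010111011001
(the carry out of the leftmost column, 0, becomes the leading bit)
Decimal check:
  01101110000 = 512 + 256 + 64 + 32 + 16 = 880
  01001101001 = 512 + 64 + 32 + 8 + 1 = 617
  880 + 617 = 1497, and 010111011001 = 1024 + 256 + 128 + 64 + 16 + 8 + 1 = 1497 ✓



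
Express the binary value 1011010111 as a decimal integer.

Sum of powers of 2 for each 1-bit:
2^0 + 2^1 + 2^2 + 2^4 + 2^6 + 2^7 + 2^9
= 1 + 2 + 4 + 16 + 64 + 128 + 512
= 727



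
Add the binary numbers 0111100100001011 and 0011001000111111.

Add column by column from the right: bit + bit + carry-in; write the sum mod 2, carry 1 when the sum is 2 or 3.
carry:  1110000001111110
        0111100100001011
+       0011001000111111
------------------------
       01010101101001010
(the carry out of the leftmost column, 0, becomes the leading bit)
Decimal check:
  0111100100001011 = 16384 + 8192 + 4096 + 2048 + 256 + 8 + 2 + 1 = 30987
  0011001000111111 = 8192 + 4096 + 512 + 32 + 16 + 8 + 4 + 2 + 1 = 12863
  30987 + 12863 = 43850, and 01010101101001010 = 32768 + 8192 + 2048 + 512 + 256 + 64 + 8 + 2 = 43850 ✓



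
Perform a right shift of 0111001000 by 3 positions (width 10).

Original: 0111001000 (decimal 456)
Shift right by 3 positions
Drop the 3 low bits; fill with zeros on the left
Result: 0000111001 (decimal 57)
Equivalent: 456 >> 3 = 456 ÷ 2^3 = 57



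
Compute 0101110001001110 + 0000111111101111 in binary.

Add column by column from the right: bit + bit + carry-in; write the sum mod 2, carry 1 when the sum is 2 or 3.
carry:  0011111110011100
        0101110001001110
+       0000111111101111
------------------------
       00110110000111101
(the carry out of the leftmost column, 0, becomes the leading bit)
Decimal check:
  0101110001001110 = 16384 + 4096 + 2048 + 1024 + 64 + 8 + 4 + 2 = 23630
  0000111111101111 = 2048 + 1024 + 512 + 256 + 128 + 64 + 32 + 8 + 4 + 2 + 1 = 4079
  23630 + 4079 = 27709, and 00110110000111101 = 16384 + 8192 + 2048 + 1024 + 32 + 16 + 8 + 4 + 1 = 27709 ✓



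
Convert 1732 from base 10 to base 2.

Using repeated division by 2:
1732 ÷ 2 = 866 remainder 0
866 ÷ 2 = 433 remainder 0
433 ÷ 2 = 216 remainder 1
216 ÷ 2 = 108 remainder 0
108 ÷ 2 = 54 remainder 0
54 ÷ 2 = 27 remainder 0
27 ÷ 2 = 13 remainder 1
13 ÷ 2 = 6 remainder 1
6 ÷ 2 = 3 remainder 0
3 ÷ 2 = 1 remainder 1
1 ÷ 2 = 0 remainder 1
Reading remainders bottom to top: 11011000100



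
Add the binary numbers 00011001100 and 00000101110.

Add column by column from the right: bit + bit + carry-in; write the sum mod 2, carry 1 when the sum is 2 or 3.
carry:  00000011000
        00011001100
+       00000101110
-------------------
       000011111010
(the carry out of the leftmost column, 0, becomes the leading bit)
Decimal check:
  00011001100 = 128 + 64 + 8 + 4 = 204
  00000101110 = 32 + 8 + 4 + 2 = 46
  204 + 46 = 250, and 000011111010 = 128 + 64 + 32 + 16 + 8 + 2 = 250 ✓



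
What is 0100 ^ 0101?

XOR: 1 when bits differ
  0100
^ 0101
------
  0001
Decimal: 4 ^ 5 = 1



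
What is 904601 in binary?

Using repeated division by 2:
904601 ÷ 2 = 452300 remainder 1
452300 ÷ 2 = 226150 remainder 0
226150 ÷ 2 = 113075 remainder 0
113075 ÷ 2 = 56537 remainder 1
56537 ÷ 2 = 28268 remainder 1
28268 ÷ 2 = 14134 remainder 0
14134 ÷ 2 = 7067 remainder 0
7067 ÷ 2 = 3533 remainder 1
3533 ÷ 2 = 1766 remainder 1
1766 ÷ 2 = 883 remainder 0
883 ÷ 2 = 441 remainder 1
441 ÷ 2 = 220 remainder 1
220 ÷ 2 = 110 remainder 0
110 ÷ 2 = 55 remainder 0
55 ÷ 2 = 27 remainder 1
27 ÷ 2 = 13 remainder 1
13 ÷ 2 = 6 remainder 1
6 ÷ 2 = 3 remainder 0
3 ÷ 2 = 1 remainder 1
1 ÷ 2 = 0 remainder 1
Reading remainders bottom to top: 11011100110110011001



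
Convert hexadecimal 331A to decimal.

Expand by place value (powers of 16):
Digit values: A = 10
331A = 3 × 16^3 + 3 × 16^2 + 1 × 16^1 + 10 × 16^0
= 3 × 4096 + 3 × 256 + 1 × 16 + 10 × 1
= 12288 + 768 + 16 + 10
= 13082



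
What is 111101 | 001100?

OR: 1 when either bit is 1
  111101
| 001100
--------
  111101
Decimal: 61 | 12 = 61



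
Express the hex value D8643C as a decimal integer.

Expand by place value (powers of 16):
Digit values: D = 13, C = 12
D8643C = 13 × 16^5 + 8 × 16^4 + 6 × 16^3 + 4 × 16^2 + 3 × 16^1 + 12 × 16^0
= 13 × 1048576 + 8 × 65536 + 6 × 4096 + 4 × 256 + 3 × 16 + 12 × 1
= 13631488 + 524288 + 24576 + 1024 + 48 + 12
= 14181436



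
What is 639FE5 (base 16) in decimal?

Expand by place value (powers of 16):
Digit values: F = 15, E = 14
639FE5 = 6 × 16^5 + 3 × 16^4 + 9 × 16^3 + 15 × 16^2 + 14 × 16^1 + 5 × 16^0
= 6 × 1048576 + 3 × 65536 + 9 × 4096 + 15 × 256 + 14 × 16 + 5 × 1
= 6291456 + 196608 + 36864 + 3840 + 224 + 5
= 6528997



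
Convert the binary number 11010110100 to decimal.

Sum of powers of 2 for each 1-bit:
2^2 + 2^4 + 2^5 + 2^7 + 2^9 + 2^10
= 4 + 16 + 32 + 128 + 512 + 1024
= 1716



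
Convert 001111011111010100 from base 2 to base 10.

Sum of powers of 2 for each 1-bit:
2^2 + 2^4 + 2^6 + 2^7 + 2^8 + 2^9 + 2^10 + 2^12 + 2^13 + 2^14 + 2^15
= 4 + 16 + 64 + 128 + 256 + 512 + 1024 + 4096 + 8192 + 16384 + 32768
= 63444



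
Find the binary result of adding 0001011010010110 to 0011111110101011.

Add column by column from the right: bit + bit + carry-in; write the sum mod 2, carry 1 when the sum is 2 or 3.
carry:  0111111101111100
        0001011010010110
+       0011111110101011
------------------------
       00101011001000001
(the carry out of the leftmost column, 0, becomes the leading bit)
Decimal check:
  0001011010010110 = 4096 + 1024 + 512 + 128 + 16 + 4 + 2 = 5782
  0011111110101011 = 8192 + 4096 + 2048 + 1024 + 512 + 256 + 128 + 32 + 8 + 2 + 1 = 16299
  5782 + 16299 = 22081, and 00101011001000001 = 16384 + 4096 + 1024 + 512 + 64 + 1 = 22081 ✓



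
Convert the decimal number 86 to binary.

Using repeated division by 2:
86 ÷ 2 = 43 remainder 0
43 ÷ 2 = 21 remainder 1
21 ÷ 2 = 10 remainder 1
10 ÷ 2 = 5 remainder 0
5 ÷ 2 = 2 remainder 1
2 ÷ 2 = 1 remainder 0
1 ÷ 2 = 0 remainder 1
Reading remainders bottom to top: 1010110



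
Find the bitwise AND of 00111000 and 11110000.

AND: 1 only when both bits are 1
  00111000
& 11110000
----------
  00110000
Decimal: 56 & 240 = 48



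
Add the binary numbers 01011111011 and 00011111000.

Add column by column from the right: bit + bit + carry-in; write the sum mod 2, carry 1 when the sum is 2 or 3.
carry:  00111110000
        01011111011
+       00011111000
-------------------
       001111110011
(the carry out of the leftmost column, 0, becomes the leading bit)
Decimal check:
  01011111011 = 512 + 128 + 64 + 32 + 16 + 8 + 2 + 1 = 763
  00011111000 = 128 + 64 + 32 + 16 + 8 = 248
  763 + 248 = 1011, and 001111110011 = 512 + 256 + 128 + 64 + 32 + 16 + 2 + 1 = 1011 ✓



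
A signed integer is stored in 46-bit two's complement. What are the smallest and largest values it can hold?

For 46-bit two's complement:
Minimum: -2^45 = -35184372088832
Maximum: 2^45 - 1 = 35184372088831



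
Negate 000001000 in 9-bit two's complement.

Original: 000001000
Step 1 - Invert all bits: 111110111
Step 2 - Add 1: 111111000
Verification: 000001000 + 111111000 = 1000000000; discarding the end carry (carry out of the top bit) leaves the 9-bit value 000000000, as required for x + (-x)



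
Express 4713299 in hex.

Using repeated division by 16 (digits 10–15 are A–F):
4713299 ÷ 16 = 294581 remainder 3
294581 ÷ 16 = 18411 remainder 5
18411 ÷ 16 = 1150 remainder 11 (B)
1150 ÷ 16 = 71 remainder 14 (E)
71 ÷ 16 = 4 remainder 7
4 ÷ 16 = 0 remainder 4
Reading remainders bottom to top: 47EB53



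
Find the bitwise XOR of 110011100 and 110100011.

XOR: 1 when bits differ
  110011100
^ 110100011
-----------
  000111111
Decimal: 412 ^ 419 = 63



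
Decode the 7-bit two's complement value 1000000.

Binary: 1000000
Sign bit: 1 (negative)
Invert: 0111111
Add 1:  1000000
Magnitude: 1000000 = 64
Value: -64



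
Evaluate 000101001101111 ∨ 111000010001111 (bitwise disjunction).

OR: 1 when either bit is 1
  000101001101111
| 111000010001111
-----------------
  111101011101111
Decimal: 2671 | 28815 = 31471



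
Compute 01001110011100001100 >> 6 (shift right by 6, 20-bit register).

Original: 01001110011100001100 (decimal 321292)
Shift right by 6 positions
Drop the 6 low bits; fill with zeros on the left
Result: 00000001001110011100 (decimal 5020)
Equivalent: 321292 >> 6 = 321292 ÷ 2^6 = 5020



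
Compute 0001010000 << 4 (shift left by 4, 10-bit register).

Original: 0001010000 (decimal 80)
Shift left by 4 positions
Append 4 zeros on the right and drop the 4 high bits that overflow the 10-bit width
Result: 0100000000 (decimal 256)
Equivalent: 80 << 4 = 80 × 2^4 = 1280, truncated to 10 bits = 256



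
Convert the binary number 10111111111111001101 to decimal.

Sum of powers of 2 for each 1-bit:
2^0 + 2^2 + 2^3 + 2^6 + 2^7 + 2^8 + 2^9 + 2^10 + 2^11 + 2^12 + 2^13 + 2^14 + 2^15 + 2^16 + 2^17 + 2^19
= 1 + 4 + 8 + 64 + 128 + 256 + 512 + 1024 + 2048 + 4096 + 8192 + 16384 + 32768 + 65536 + 131072 + 524288
= 786381



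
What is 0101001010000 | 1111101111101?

OR: 1 when either bit is 1
  0101001010000
| 1111101111101
---------------
  1111101111101
Decimal: 2640 | 8061 = 8061



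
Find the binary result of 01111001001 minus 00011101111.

Method 1 - Direct subtraction (column by column from the right: bit − bit − borrow-in; if negative, add 2 and borrow 1 from the next column):
borrow: 00111111100
        01111001001
-       00011101111
-------------------
        01011011010

Method 2 - Add two's complement:
Two's complement of 00011101111: invert → 11100010000, add 1 → 11100010001
  01111001001
+ 11100010001
-------------
 101011011010  (end carry out of the top bit = 1)
Discarding the end carry: 01011011010
Decimal check:
  01111001001 = 512 + 256 + 128 + 64 + 8 + 1 = 969
  00011101111 = 128 + 64 + 32 + 8 + 4 + 2 + 1 = 239
  969 - 239 = 730, and 01011011010 = 512 + 128 + 64 + 16 + 8 + 2 = 730 ✓



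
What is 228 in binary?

Using repeated division by 2:
228 ÷ 2 = 114 remainder 0
114 ÷ 2 = 57 remainder 0
57 ÷ 2 = 28 remainder 1
28 ÷ 2 = 14 remainder 0
14 ÷ 2 = 7 remainder 0
7 ÷ 2 = 3 remainder 1
3 ÷ 2 = 1 remainder 1
1 ÷ 2 = 0 remainder 1
Reading remainders bottom to top: 11100100



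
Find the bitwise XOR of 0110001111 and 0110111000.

XOR: 1 when bits differ
  0110001111
^ 0110111000
------------
  0000110111
Decimal: 399 ^ 440 = 55



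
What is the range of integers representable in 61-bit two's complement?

For 61-bit two's complement:
Minimum: -2^60 = -1152921504606846976
Maximum: 2^60 - 1 = 1152921504606846975



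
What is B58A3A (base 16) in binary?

Convert each hex digit to 4 bits:
  B = 1011
  5 = 0101
  8 = 1000
  A = 1010
  3 = 0011
  A = 1010
Concatenate: 101101011000101000111010



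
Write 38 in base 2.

Using repeated division by 2:
38 ÷ 2 = 19 remainder 0
19 ÷ 2 = 9 remainder 1
9 ÷ 2 = 4 remainder 1
4 ÷ 2 = 2 remainder 0
2 ÷ 2 = 1 remainder 0
1 ÷ 2 = 0 remainder 1
Reading remainders bottom to top: 100110



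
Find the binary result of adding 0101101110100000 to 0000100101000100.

Add column by column from the right: bit + bit + carry-in; write the sum mod 2, carry 1 when the sum is 2 or 3.
carry:  0011011000000000
        0101101110100000
+       0000100101000100
------------------------
       00110010011100100
(the carry out of the leftmost column, 0, becomes the leading bit)
Decimal check:
  0101101110100000 = 16384 + 4096 + 2048 + 512 + 256 + 128 + 32 = 23456
  0000100101000100 = 2048 + 256 + 64 + 4 = 2372
  23456 + 2372 = 25828, and 00110010011100100 = 16384 + 8192 + 1024 + 128 + 64 + 32 + 4 = 25828 ✓



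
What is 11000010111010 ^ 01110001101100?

XOR: 1 when bits differ
  11000010111010
^ 01110001101100
----------------
  10110011010110
Decimal: 12474 ^ 7276 = 11478



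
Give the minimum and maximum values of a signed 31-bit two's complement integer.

For 31-bit two's complement:
Minimum: -2^30 = -1073741824
Maximum: 2^30 - 1 = 1073741823



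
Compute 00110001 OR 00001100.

OR: 1 when either bit is 1
  00110001
| 00001100
----------
  00111101
Decimal: 49 | 12 = 61



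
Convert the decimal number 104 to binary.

Using repeated division by 2:
104 ÷ 2 = 52 remainder 0
52 ÷ 2 = 26 remainder 0
26 ÷ 2 = 13 remainder 0
13 ÷ 2 = 6 remainder 1
6 ÷ 2 = 3 remainder 0
3 ÷ 2 = 1 remainder 1
1 ÷ 2 = 0 remainder 1
Reading remainders bottom to top: 1101000



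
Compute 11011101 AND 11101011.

AND: 1 only when both bits are 1
  11011101
& 11101011
----------
  11001001
Decimal: 221 & 235 = 201



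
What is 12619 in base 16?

Using repeated division by 16 (digits 10–15 are A–F):
12619 ÷ 16 = 788 remainder 11 (B)
788 ÷ 16 = 49 remainder 4
49 ÷ 16 = 3 remainder 1
3 ÷ 16 = 0 remainder 3
Reading remainders bottom to top: 314B



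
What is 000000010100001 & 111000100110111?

AND: 1 only when both bits are 1
  000000010100001
& 111000100110111
-----------------
  000000000100001
Decimal: 161 & 28983 = 33

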